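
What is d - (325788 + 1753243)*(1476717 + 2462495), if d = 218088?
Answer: -8189743645484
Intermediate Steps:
d - (325788 + 1753243)*(1476717 + 2462495) = 218088 - (325788 + 1753243)*(1476717 + 2462495) = 218088 - 2079031*3939212 = 218088 - 1*8189743863572 = 218088 - 8189743863572 = -8189743645484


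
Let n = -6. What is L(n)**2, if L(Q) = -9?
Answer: 81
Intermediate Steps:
L(n)**2 = (-9)**2 = 81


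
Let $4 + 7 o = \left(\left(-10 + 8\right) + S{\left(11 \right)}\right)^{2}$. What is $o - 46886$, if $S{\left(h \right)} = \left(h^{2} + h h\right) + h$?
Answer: $- \frac{265205}{7} \approx -37886.0$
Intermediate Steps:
$S{\left(h \right)} = h + 2 h^{2}$ ($S{\left(h \right)} = \left(h^{2} + h^{2}\right) + h = 2 h^{2} + h = h + 2 h^{2}$)
$o = \frac{62997}{7}$ ($o = - \frac{4}{7} + \frac{\left(\left(-10 + 8\right) + 11 \left(1 + 2 \cdot 11\right)\right)^{2}}{7} = - \frac{4}{7} + \frac{\left(-2 + 11 \left(1 + 22\right)\right)^{2}}{7} = - \frac{4}{7} + \frac{\left(-2 + 11 \cdot 23\right)^{2}}{7} = - \frac{4}{7} + \frac{\left(-2 + 253\right)^{2}}{7} = - \frac{4}{7} + \frac{251^{2}}{7} = - \frac{4}{7} + \frac{1}{7} \cdot 63001 = - \frac{4}{7} + \frac{63001}{7} = \frac{62997}{7} \approx 8999.6$)
$o - 46886 = \frac{62997}{7} - 46886 = - \frac{265205}{7}$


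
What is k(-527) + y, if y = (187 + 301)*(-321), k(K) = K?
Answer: -157175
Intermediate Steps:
y = -156648 (y = 488*(-321) = -156648)
k(-527) + y = -527 - 156648 = -157175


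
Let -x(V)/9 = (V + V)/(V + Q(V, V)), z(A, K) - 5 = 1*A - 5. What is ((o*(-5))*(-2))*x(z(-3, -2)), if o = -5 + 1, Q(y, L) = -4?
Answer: 2160/7 ≈ 308.57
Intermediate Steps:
o = -4
z(A, K) = A (z(A, K) = 5 + (1*A - 5) = 5 + (A - 5) = 5 + (-5 + A) = A)
x(V) = -18*V/(-4 + V) (x(V) = -9*(V + V)/(V - 4) = -9*2*V/(-4 + V) = -18*V/(-4 + V))
((o*(-5))*(-2))*x(z(-3, -2)) = (-4*(-5)*(-2))*(-18*(-3)/(-4 - 3)) = (20*(-2))*(-18*(-3)/(-7)) = -(-720)*(-3)*(-1)/7 = -40*(-54/7) = 2160/7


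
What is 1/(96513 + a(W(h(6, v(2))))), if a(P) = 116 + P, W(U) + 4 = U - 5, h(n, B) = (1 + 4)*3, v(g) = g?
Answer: 1/96635 ≈ 1.0348e-5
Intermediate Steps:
h(n, B) = 15 (h(n, B) = 5*3 = 15)
W(U) = -9 + U (W(U) = -4 + (U - 5) = -4 + (-5 + U) = -9 + U)
1/(96513 + a(W(h(6, v(2))))) = 1/(96513 + (116 + (-9 + 15))) = 1/(96513 + (116 + 6)) = 1/(96513 + 122) = 1/96635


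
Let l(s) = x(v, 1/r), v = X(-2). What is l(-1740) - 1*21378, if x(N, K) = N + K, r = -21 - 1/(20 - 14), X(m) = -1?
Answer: -2715139/127 ≈ -21379.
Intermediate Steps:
v = -1
r = -127/6 (r = -21 - 1/6 = -21 - 1*⅙ = -21 - ⅙ = -127/6 ≈ -21.167)
x(N, K) = K + N
l(s) = -133/127 (l(s) = 1/(-127/6) - 1 = -6/127 - 1 = -133/127)
l(-1740) - 1*21378 = -133/127 - 1*21378 = -133/127 - 21378 = -2715139/127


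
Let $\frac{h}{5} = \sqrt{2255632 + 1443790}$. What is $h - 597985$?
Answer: $-597985 + 5 \sqrt{3699422} \approx -5.8837 \cdot 10^{5}$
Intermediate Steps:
$h = 5 \sqrt{3699422}$ ($h = 5 \sqrt{2255632 + 1443790} = 5 \sqrt{3699422} \approx 9616.9$)
$h - 597985 = 5 \sqrt{3699422} - 597985 = -597985 + 5 \sqrt{3699422}$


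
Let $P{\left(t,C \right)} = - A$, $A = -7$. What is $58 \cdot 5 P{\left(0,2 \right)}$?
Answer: $2030$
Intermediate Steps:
$P{\left(t,C \right)} = 7$ ($P{\left(t,C \right)} = \left(-1\right) \left(-7\right) = 7$)
$58 \cdot 5 P{\left(0,2 \right)} = 58 \cdot 5 \cdot 7 = 290 \cdot 7 = 2030$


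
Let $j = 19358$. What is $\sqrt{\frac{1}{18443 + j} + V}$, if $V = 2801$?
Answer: $\frac{\sqrt{4002392636202}}{37801} \approx 52.924$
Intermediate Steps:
$\sqrt{\frac{1}{18443 + j} + V} = \sqrt{\frac{1}{18443 + 19358} + 2801} = \sqrt{\frac{1}{37801} + 2801} = \sqrt{\frac{105880602}{37801}} = \frac{\sqrt{4002392636202}}{37801}$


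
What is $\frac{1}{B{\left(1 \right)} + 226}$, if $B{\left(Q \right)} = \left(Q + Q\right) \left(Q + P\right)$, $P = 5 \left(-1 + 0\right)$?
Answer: $\frac{1}{218} \approx 0.0045872$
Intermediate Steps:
$P = -5$ ($P = 5 \left(-1\right) = -5$)
$B{\left(Q \right)} = 2 Q \left(-5 + Q\right)$ ($B{\left(Q \right)} = \left(Q + Q\right) \left(Q - 5\right) = 2 Q \left(-5 + Q\right)$)
$\frac{1}{B{\left(1 \right)} + 226} = \frac{1}{2 \cdot 1 \left(-5 + 1\right) + 226} = \frac{1}{2 \cdot 1 \left(-4\right) + 226} = \frac{1}{-8 + 226} = \frac{1}{218}$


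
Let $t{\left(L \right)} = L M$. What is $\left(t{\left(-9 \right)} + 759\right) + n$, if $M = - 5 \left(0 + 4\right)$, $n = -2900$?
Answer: $-1961$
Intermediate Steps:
$M = -20$ ($M = \left(-5\right) 4 = -20$)
$t{\left(L \right)} = - 20 L$ ($t{\left(L \right)} = L \left(-20\right) = - 20 L$)
$\left(t{\left(-9 \right)} + 759\right) + n = \left(\left(-20\right) \left(-9\right) + 759\right) - 2900 = \left(180 + 759\right) - 2900 = 939 - 2900 = -1961$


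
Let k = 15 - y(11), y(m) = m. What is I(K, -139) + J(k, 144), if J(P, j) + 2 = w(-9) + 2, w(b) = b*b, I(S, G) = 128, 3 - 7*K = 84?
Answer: 209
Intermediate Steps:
K = -81/7 (K = 3/7 - ⅐*84 = 3/7 - 12 = -81/7 ≈ -11.571)
w(b) = b²
k = 4 (k = 15 - 1*11 = 15 - 11 = 4)
J(P, j) = 81 (J(P, j) = -2 + ((-9)² + 2) = -2 + (81 + 2) = -2 + 83 = 81)
I(K, -139) + J(k, 144) = 128 + 81 = 209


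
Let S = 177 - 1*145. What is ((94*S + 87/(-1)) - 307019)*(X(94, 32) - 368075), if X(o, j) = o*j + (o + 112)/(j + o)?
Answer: 2331328595188/21 ≈ 1.1102e+11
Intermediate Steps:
S = 32 (S = 177 - 145 = 32)
X(o, j) = j*o + (112 + o)/(j + o)
((94*S + 87/(-1)) - 307019)*(X(94, 32) - 368075) = ((94*32 + 87/(-1)) - 307019)*((112 + 94 + 32*94**2 + 94*32**2)/(32 + 94) - 368075) = ((3008 + 87*(-1)) - 307019)*((112 + 94 + 32*8836 + 94*1024)/126 - 368075) = ((3008 - 87) - 307019)*((112 + 94 + 282752 + 96256)/126 - 368075) = (2921 - 307019)*((1/126)*379214 - 368075) = -304098*(189607/63 - 368075) = -304098*(-22999118/63) = 2331328595188/21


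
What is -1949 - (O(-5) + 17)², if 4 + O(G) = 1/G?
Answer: -52821/25 ≈ -2112.8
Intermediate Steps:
O(G) = -4 + 1/G
-1949 - (O(-5) + 17)² = -1949 - ((-4 + 1/(-5)) + 17)² = -1949 - ((-4 - ⅕) + 17)² = -1949 - (-21/5 + 17)² = -1949 - (64/5)² = -1949 - 1*4096/25 = -1949 - 4096/25 = -52821/25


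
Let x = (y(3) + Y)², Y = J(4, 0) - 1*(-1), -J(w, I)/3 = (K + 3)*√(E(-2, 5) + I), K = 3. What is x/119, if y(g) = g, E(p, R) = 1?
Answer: 28/17 ≈ 1.6471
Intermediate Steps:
J(w, I) = -18*√(1 + I) (J(w, I) = -3*(3 + 3)*√(1 + I) = -18*√(1 + I))
Y = -17 (Y = -18*√(1 + 0) - 1*(-1) = -18*√1 + 1 = -18*1 + 1 = -18 + 1 = -17)
x = 196 (x = (3 - 17)² = (-14)² = 196)
x/119 = 196/119 = 196*(1/119) = 28/17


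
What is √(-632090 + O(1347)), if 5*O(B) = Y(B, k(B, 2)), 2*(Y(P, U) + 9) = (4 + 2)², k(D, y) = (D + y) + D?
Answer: I*√15802205/5 ≈ 795.04*I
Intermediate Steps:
k(D, y) = y + 2*D
Y(P, U) = 9 (Y(P, U) = -9 + (4 + 2)²/2 = -9 + (½)*6² = -9 + (½)*36 = -9 + 18 = 9)
O(B) = 9/5 (O(B) = (⅕)*9 = 9/5)
√(-632090 + O(1347)) = √(-632090 + 9/5) = √(-3160441/5) = I*√15802205/5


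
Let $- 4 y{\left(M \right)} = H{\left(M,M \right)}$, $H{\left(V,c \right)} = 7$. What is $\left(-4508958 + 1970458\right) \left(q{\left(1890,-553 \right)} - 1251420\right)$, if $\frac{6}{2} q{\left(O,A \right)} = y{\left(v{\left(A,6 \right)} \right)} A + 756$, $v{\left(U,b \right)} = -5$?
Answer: $\frac{9525813270625}{3} \approx 3.1753 \cdot 10^{12}$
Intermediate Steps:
$y{\left(M \right)} = - \frac{7}{4}$ ($y{\left(M \right)} = \left(- \frac{1}{4}\right) 7 = - \frac{7}{4}$)
$q{\left(O,A \right)} = 252 - \frac{7 A}{12}$ ($q{\left(O,A \right)} = \frac{- \frac{7 A}{4} + 756}{3} = \frac{756 - \frac{7 A}{4}}{3} = 252 - \frac{7 A}{12}$)
$\left(-4508958 + 1970458\right) \left(q{\left(1890,-553 \right)} - 1251420\right) = \left(-4508958 + 1970458\right) \left(\left(252 - - \frac{3871}{12}\right) - 1251420\right) = - 2538500 \left(\left(252 + \frac{3871}{12}\right) - 1251420\right) = - 2538500 \left(\frac{6895}{12} - 1251420\right) = \left(-2538500\right) \left(- \frac{15010145}{12}\right) = \frac{9525813270625}{3}$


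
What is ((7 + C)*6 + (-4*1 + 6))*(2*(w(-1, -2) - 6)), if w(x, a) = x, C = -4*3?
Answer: 392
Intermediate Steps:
C = -12
((7 + C)*6 + (-4*1 + 6))*(2*(w(-1, -2) - 6)) = ((7 - 12)*6 + (-4*1 + 6))*(2*(-1 - 6)) = (-5*6 + (-4 + 6))*(2*(-7)) = (-30 + 2)*(-14) = -28*(-14) = 392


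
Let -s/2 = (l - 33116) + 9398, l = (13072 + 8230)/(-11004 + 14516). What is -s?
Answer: -41638157/878 ≈ -47424.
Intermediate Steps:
l = 10651/1756 (l = 21302/3512 = 21302*(1/3512) = 10651/1756 ≈ 6.0655)
s = 41638157/878 (s = -2*((10651/1756 - 33116) + 9398) = -2*(-58141045/1756 + 9398) = -2*(-41638157/1756) = 41638157/878 ≈ 47424.)
-s = -1*41638157/878 = -41638157/878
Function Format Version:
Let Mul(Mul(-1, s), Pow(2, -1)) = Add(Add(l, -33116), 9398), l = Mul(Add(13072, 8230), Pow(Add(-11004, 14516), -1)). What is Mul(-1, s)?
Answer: Rational(-41638157, 878) ≈ -47424.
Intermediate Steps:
l = Rational(10651, 1756) (l = Mul(21302, Pow(3512, -1)) = Mul(21302, Rational(1, 3512)) = Rational(10651, 1756) ≈ 6.0655)
s = Rational(41638157, 878) (s = Mul(-2, Add(Add(Rational(10651, 1756), -33116), 9398)) = Mul(-2, Add(Rational(-58141045, 1756), 9398)) = Mul(-2, Rational(-41638157, 1756)) = Rational(41638157, 878) ≈ 47424.)
Mul(-1, s) = Mul(-1, Rational(41638157, 878)) = Rational(-41638157, 878)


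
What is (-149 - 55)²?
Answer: 41616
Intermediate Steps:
(-149 - 55)² = (-204)² = 41616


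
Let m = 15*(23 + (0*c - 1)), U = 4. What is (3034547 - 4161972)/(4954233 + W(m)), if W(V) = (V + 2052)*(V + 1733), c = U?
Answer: -1127425/9868299 ≈ -0.11425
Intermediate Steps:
c = 4
m = 330 (m = 15*(23 + (0*4 - 1)) = 15*(23 + (0 - 1)) = 15*(23 - 1) = 15*22 = 330)
W(V) = (1733 + V)*(2052 + V) (W(V) = (2052 + V)*(1733 + V) = (1733 + V)*(2052 + V))
(3034547 - 4161972)/(4954233 + W(m)) = (3034547 - 4161972)/(4954233 + (3556116 + 330**2 + 3785*330)) = -1127425/(4954233 + (3556116 + 108900 + 1249050)) = -1127425/(4954233 + 4914066) = -1127425/9868299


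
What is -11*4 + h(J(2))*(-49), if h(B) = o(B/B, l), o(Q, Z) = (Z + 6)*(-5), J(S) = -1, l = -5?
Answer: 201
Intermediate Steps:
o(Q, Z) = -30 - 5*Z (o(Q, Z) = (6 + Z)*(-5) = -30 - 5*Z)
h(B) = -5 (h(B) = -30 - 5*(-5) = -30 + 25 = -5)
-11*4 + h(J(2))*(-49) = -11*4 - 5*(-49) = -44 + 245 = 201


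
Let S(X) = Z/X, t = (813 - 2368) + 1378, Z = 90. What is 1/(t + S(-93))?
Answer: -31/5517 ≈ -0.0056190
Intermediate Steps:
t = -177 (t = -1555 + 1378 = -177)
S(X) = 90/X
1/(t + S(-93)) = 1/(-177 + 90/(-93)) = 1/(-177 + 90*(-1/93)) = 1/(-177 - 30/31) = 1/(-5517/31) = -31/5517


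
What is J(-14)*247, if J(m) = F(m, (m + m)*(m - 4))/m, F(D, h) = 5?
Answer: -1235/14 ≈ -88.214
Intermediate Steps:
J(m) = 5/m
J(-14)*247 = (5/(-14))*247 = (5*(-1/14))*247 = -5/14*247 = -1235/14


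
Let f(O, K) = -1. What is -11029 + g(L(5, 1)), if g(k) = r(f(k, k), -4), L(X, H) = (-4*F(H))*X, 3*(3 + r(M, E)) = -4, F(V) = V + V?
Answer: -33100/3 ≈ -11033.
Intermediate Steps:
F(V) = 2*V
r(M, E) = -13/3 (r(M, E) = -3 + (1/3)*(-4) = -3 - 4/3 = -13/3)
L(X, H) = -8*H*X (L(X, H) = (-8*H)*X = -8*H*X)
g(k) = -13/3
-11029 + g(L(5, 1)) = -11029 - 13/3 = -33100/3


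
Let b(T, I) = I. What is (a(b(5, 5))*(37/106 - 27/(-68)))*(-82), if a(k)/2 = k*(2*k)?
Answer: -5512450/901 ≈ -6118.1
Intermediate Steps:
a(k) = 4*k**2 (a(k) = 2*(k*(2*k)) = 2*(2*k**2) = 4*k**2)
(a(b(5, 5))*(37/106 - 27/(-68)))*(-82) = ((4*5**2)*(37/106 - 27/(-68)))*(-82) = ((4*25)*(37*(1/106) - 27*(-1/68)))*(-82) = (100*(37/106 + 27/68))*(-82) = (100*(2689/3604))*(-82) = (67225/901)*(-82) = -5512450/901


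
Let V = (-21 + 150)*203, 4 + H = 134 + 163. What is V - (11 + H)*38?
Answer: 14635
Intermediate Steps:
H = 293 (H = -4 + (134 + 163) = -4 + 297 = 293)
V = 26187 (V = 129*203 = 26187)
V - (11 + H)*38 = 26187 - (11 + 293)*38 = 26187 - 304*38 = 26187 - 1*11552 = 26187 - 11552 = 14635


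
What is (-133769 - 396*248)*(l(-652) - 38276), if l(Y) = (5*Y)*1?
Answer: 9635396672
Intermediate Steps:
l(Y) = 5*Y
(-133769 - 396*248)*(l(-652) - 38276) = (-133769 - 396*248)*(5*(-652) - 38276) = (-133769 - 98208)*(-3260 - 38276) = -231977*(-41536) = 9635396672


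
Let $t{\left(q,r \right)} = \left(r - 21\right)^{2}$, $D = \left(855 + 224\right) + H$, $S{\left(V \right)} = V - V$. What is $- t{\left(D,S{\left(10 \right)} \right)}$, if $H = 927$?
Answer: $-441$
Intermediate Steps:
$S{\left(V \right)} = 0$
$D = 2006$ ($D = \left(855 + 224\right) + 927 = 1079 + 927 = 2006$)
$t{\left(q,r \right)} = \left(-21 + r\right)^{2}$
$- t{\left(D,S{\left(10 \right)} \right)} = - \left(-21 + 0\right)^{2} = - \left(-21\right)^{2} = \left(-1\right) 441 = -441$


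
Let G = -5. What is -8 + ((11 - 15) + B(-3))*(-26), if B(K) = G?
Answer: 226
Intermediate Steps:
B(K) = -5
-8 + ((11 - 15) + B(-3))*(-26) = -8 + ((11 - 15) - 5)*(-26) = -8 + (-4 - 5)*(-26) = -8 - 9*(-26) = -8 + 234 = 226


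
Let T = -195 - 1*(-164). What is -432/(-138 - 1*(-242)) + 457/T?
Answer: -7615/403 ≈ -18.896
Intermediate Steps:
T = -31 (T = -195 + 164 = -31)
-432/(-138 - 1*(-242)) + 457/T = -432/(-138 - 1*(-242)) + 457/(-31) = -432/(-138 + 242) + 457*(-1/31) = -432/104 - 457/31 = -432*1/104 - 457/31 = -54/13 - 457/31 = -7615/403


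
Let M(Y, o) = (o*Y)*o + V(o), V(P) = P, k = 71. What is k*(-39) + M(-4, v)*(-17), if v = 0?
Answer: -2769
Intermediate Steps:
M(Y, o) = o + Y*o² (M(Y, o) = (o*Y)*o + o = (Y*o)*o + o = Y*o² + o = o + Y*o²)
k*(-39) + M(-4, v)*(-17) = 71*(-39) + (0*(1 - 4*0))*(-17) = -2769 + (0*(1 + 0))*(-17) = -2769 + (0*1)*(-17) = -2769 + 0*(-17) = -2769 + 0 = -2769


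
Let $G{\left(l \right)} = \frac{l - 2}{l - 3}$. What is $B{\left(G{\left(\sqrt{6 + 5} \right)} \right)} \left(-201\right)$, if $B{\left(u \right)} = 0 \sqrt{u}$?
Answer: $0$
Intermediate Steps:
$G{\left(l \right)} = \frac{-2 + l}{-3 + l}$
$B{\left(u \right)} = 0$
$B{\left(G{\left(\sqrt{6 + 5} \right)} \right)} \left(-201\right) = 0 \left(-201\right) = 0$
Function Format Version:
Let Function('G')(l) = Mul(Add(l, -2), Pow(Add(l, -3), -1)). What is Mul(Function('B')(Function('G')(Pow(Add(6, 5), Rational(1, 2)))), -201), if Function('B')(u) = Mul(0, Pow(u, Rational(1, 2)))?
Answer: 0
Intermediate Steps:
Function('G')(l) = Mul(Pow(Add(-3, l), -1), Add(-2, l)) (Function('G')(l) = Mul(Add(-2, l), Pow(Add(-3, l), -1)) = Mul(Pow(Add(-3, l), -1), Add(-2, l)))
Function('B')(u) = 0
Mul(Function('B')(Function('G')(Pow(Add(6, 5), Rational(1, 2)))), -201) = Mul(0, -201) = 0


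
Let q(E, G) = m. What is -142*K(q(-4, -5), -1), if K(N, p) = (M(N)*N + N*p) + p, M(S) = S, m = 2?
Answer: -142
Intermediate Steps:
q(E, G) = 2
K(N, p) = p + N² + N*p (K(N, p) = (N*N + N*p) + p = (N² + N*p) + p = p + N² + N*p)
-142*K(q(-4, -5), -1) = -142*(-1 + 2² + 2*(-1)) = -142*(-1 + 4 - 2) = -142*1 = -142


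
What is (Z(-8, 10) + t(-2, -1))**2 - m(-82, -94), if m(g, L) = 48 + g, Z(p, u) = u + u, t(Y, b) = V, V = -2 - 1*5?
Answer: 203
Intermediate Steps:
V = -7 (V = -2 - 5 = -7)
t(Y, b) = -7
Z(p, u) = 2*u
(Z(-8, 10) + t(-2, -1))**2 - m(-82, -94) = (2*10 - 7)**2 - (48 - 82) = (20 - 7)**2 - 1*(-34) = 13**2 + 34 = 169 + 34 = 203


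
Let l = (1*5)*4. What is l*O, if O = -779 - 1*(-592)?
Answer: -3740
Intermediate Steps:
O = -187 (O = -779 + 592 = -187)
l = 20 (l = 5*4 = 20)
l*O = 20*(-187) = -3740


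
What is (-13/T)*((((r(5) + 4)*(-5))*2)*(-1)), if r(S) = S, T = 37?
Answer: -1170/37 ≈ -31.622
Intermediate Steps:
(-13/T)*((((r(5) + 4)*(-5))*2)*(-1)) = (-13/37)*((((5 + 4)*(-5))*2)*(-1)) = (-13*1/37)*(((9*(-5))*2)*(-1)) = -13*(-45*2)*(-1)/37 = -(-1170)*(-1)/37 = -13/37*90 = -1170/37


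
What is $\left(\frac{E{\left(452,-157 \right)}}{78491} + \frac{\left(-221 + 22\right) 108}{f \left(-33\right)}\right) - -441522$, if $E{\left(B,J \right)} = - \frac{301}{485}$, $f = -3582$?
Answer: $\frac{26412433425227}{59821355} \approx 4.4152 \cdot 10^{5}$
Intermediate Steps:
$E{\left(B,J \right)} = - \frac{301}{485}$ ($E{\left(B,J \right)} = \left(-301\right) \frac{1}{485} = - \frac{301}{485}$)
$\left(\frac{E{\left(452,-157 \right)}}{78491} + \frac{\left(-221 + 22\right) 108}{f \left(-33\right)}\right) - -441522 = \left(- \frac{301}{485 \cdot 78491} + \frac{\left(-221 + 22\right) 108}{\left(-3582\right) \left(-33\right)}\right) - -441522 = \left(\left(- \frac{301}{485}\right) \frac{1}{78491} + \frac{\left(-199\right) 108}{118206}\right) + 441522 = \left(- \frac{43}{5438305} - \frac{2}{11}\right) + 441522 = - \frac{10877083}{59821355} + 441522 = \frac{26412433425227}{59821355}$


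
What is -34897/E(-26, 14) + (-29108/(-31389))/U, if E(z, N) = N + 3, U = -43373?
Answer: -47510001074845/23144396649 ≈ -2052.8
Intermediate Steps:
E(z, N) = 3 + N
-34897/E(-26, 14) + (-29108/(-31389))/U = -34897/(3 + 14) - 29108/(-31389)/(-43373) = -34897/17 - 29108*(-1/31389)*(-1/43373) = -34897*1/17 + (29108/31389)*(-1/43373) = -34897/17 - 29108/1361435097 = -47510001074845/23144396649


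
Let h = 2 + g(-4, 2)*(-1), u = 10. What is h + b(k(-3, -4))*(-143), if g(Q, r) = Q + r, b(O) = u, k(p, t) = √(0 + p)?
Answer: -1426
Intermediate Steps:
k(p, t) = √p
b(O) = 10
h = 4 (h = 2 + (-4 + 2)*(-1) = 2 - 2*(-1) = 2 + 2 = 4)
h + b(k(-3, -4))*(-143) = 4 + 10*(-143) = 4 - 1430 = -1426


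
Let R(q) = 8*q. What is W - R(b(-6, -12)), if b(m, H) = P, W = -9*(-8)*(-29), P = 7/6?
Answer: -6292/3 ≈ -2097.3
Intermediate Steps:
P = 7/6 (P = 7*(1/6) = 7/6 ≈ 1.1667)
W = -2088 (W = 72*(-29) = -2088)
b(m, H) = 7/6
W - R(b(-6, -12)) = -2088 - 8*7/6 = -2088 - 1*28/3 = -2088 - 28/3 = -6292/3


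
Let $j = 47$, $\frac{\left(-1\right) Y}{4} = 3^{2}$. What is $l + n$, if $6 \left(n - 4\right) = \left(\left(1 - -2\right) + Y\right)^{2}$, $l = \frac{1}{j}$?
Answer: $\frac{17439}{94} \approx 185.52$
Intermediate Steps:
$Y = -36$ ($Y = - 4 \cdot 3^{2} = \left(-4\right) 9 = -36$)
$l = \frac{1}{47} \approx 0.021277$
$n = \frac{371}{2}$ ($n = 4 + \frac{\left(\left(1 - -2\right) - 36\right)^{2}}{6} = 4 + \frac{\left(\left(1 + 2\right) - 36\right)^{2}}{6} = 4 + \frac{\left(3 - 36\right)^{2}}{6} = 4 + \frac{\left(-33\right)^{2}}{6} = 4 + \frac{1}{6} \cdot 1089 = 4 + \frac{363}{2} = \frac{371}{2} \approx 185.5$)
$l + n = \frac{1}{47} + \frac{371}{2} = \frac{17439}{94}$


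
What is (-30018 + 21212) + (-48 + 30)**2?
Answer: -8482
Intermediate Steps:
(-30018 + 21212) + (-48 + 30)**2 = -8806 + (-18)**2 = -8806 + 324 = -8482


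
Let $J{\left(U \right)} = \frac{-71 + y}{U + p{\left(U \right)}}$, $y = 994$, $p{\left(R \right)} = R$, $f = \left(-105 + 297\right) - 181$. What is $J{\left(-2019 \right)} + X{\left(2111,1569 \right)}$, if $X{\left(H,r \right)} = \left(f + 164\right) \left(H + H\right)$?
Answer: $\frac{2983475377}{4038} \approx 7.3885 \cdot 10^{5}$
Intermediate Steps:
$f = 11$ ($f = 192 - 181 = 11$)
$J{\left(U \right)} = \frac{923}{2 U}$ ($J{\left(U \right)} = \frac{-71 + 994}{U + U} = \frac{923}{2 U}$)
$X{\left(H,r \right)} = 350 H$ ($X{\left(H,r \right)} = \left(11 + 164\right) \left(H + H\right) = 175 \cdot 2 H = 350 H$)
$J{\left(-2019 \right)} + X{\left(2111,1569 \right)} = \frac{923}{2 \left(-2019\right)} + 350 \cdot 2111 = \frac{923}{2} \left(- \frac{1}{2019}\right) + 738850 = - \frac{923}{4038} + 738850 = \frac{2983475377}{4038}$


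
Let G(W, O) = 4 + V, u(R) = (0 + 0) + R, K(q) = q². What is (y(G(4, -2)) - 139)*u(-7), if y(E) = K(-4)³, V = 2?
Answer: -27699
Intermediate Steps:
u(R) = R (u(R) = 0 + R = R)
G(W, O) = 6 (G(W, O) = 4 + 2 = 6)
y(E) = 4096 (y(E) = ((-4)²)³ = 16³ = 4096)
(y(G(4, -2)) - 139)*u(-7) = (4096 - 139)*(-7) = 3957*(-7) = -27699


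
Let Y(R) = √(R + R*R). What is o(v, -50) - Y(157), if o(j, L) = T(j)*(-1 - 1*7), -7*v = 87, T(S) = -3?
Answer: 24 - √24806 ≈ -133.50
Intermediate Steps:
v = -87/7 (v = -⅐*87 = -87/7 ≈ -12.429)
o(j, L) = 24 (o(j, L) = -3*(-1 - 1*7) = -3*(-1 - 7) = -3*(-8) = 24)
Y(R) = √(R + R²)
o(v, -50) - Y(157) = 24 - √(157*(1 + 157)) = 24 - √(157*158) = 24 - √24806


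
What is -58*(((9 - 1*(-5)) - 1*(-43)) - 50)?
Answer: -406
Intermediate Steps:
-58*(((9 - 1*(-5)) - 1*(-43)) - 50) = -58*(((9 + 5) + 43) - 50) = -58*((14 + 43) - 50) = -58*(57 - 50) = -58*7 = -406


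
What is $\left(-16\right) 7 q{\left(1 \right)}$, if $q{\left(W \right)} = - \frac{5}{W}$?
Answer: $560$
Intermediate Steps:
$q{\left(W \right)} = - \frac{5}{W}$
$\left(-16\right) 7 q{\left(1 \right)} = \left(-16\right) 7 \left(- \frac{5}{1}\right) = - 112 \left(\left(-5\right) 1\right) = \left(-112\right) \left(-5\right) = 560$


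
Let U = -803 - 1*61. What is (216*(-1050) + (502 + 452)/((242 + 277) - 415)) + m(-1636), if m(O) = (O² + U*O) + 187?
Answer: 200896601/52 ≈ 3.8634e+6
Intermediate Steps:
U = -864 (U = -803 - 61 = -864)
m(O) = 187 + O² - 864*O (m(O) = (O² - 864*O) + 187 = 187 + O² - 864*O)
(216*(-1050) + (502 + 452)/((242 + 277) - 415)) + m(-1636) = (216*(-1050) + (502 + 452)/((242 + 277) - 415)) + (187 + (-1636)² - 864*(-1636)) = (-226800 + 954/(519 - 415)) + (187 + 2676496 + 1413504) = (-226800 + 954/104) + 4090187 = (-226800 + 954*(1/104)) + 4090187 = (-226800 + 477/52) + 4090187 = -11793123/52 + 4090187 = 200896601/52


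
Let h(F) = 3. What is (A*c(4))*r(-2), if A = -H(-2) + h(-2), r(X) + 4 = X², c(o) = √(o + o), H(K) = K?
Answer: 0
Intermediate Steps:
c(o) = √2*√o (c(o) = √(2*o) = √2*√o)
r(X) = -4 + X²
A = 5 (A = -1*(-2) + 3 = 2 + 3 = 5)
(A*c(4))*r(-2) = (5*(√2*√4))*(-4 + (-2)²) = (5*(√2*2))*(-4 + 4) = (5*(2*√2))*0 = (10*√2)*0 = 0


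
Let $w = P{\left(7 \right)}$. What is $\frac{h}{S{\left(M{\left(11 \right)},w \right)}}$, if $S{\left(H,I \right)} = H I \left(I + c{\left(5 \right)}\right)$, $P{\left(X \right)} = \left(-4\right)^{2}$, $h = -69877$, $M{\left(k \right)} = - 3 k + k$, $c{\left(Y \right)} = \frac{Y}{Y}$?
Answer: $\frac{69877}{5984} \approx 11.677$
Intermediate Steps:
$c{\left(Y \right)} = 1$
$M{\left(k \right)} = - 2 k$
$P{\left(X \right)} = 16$
$w = 16$
$S{\left(H,I \right)} = H I \left(1 + I\right)$ ($S{\left(H,I \right)} = H I \left(I + 1\right) = H I \left(1 + I\right)$)
$\frac{h}{S{\left(M{\left(11 \right)},w \right)}} = - \frac{69877}{\left(-2\right) 11 \cdot 16 \left(1 + 16\right)} = - \frac{69877}{\left(-22\right) 16 \cdot 17} = - \frac{69877}{-5984} = \left(-69877\right) \left(- \frac{1}{5984}\right) = \frac{69877}{5984}$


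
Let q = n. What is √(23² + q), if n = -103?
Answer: √426 ≈ 20.640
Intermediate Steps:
q = -103
√(23² + q) = √(23² - 103) = √(529 - 103) = √426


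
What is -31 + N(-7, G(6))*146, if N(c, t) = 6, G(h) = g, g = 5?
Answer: 845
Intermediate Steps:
G(h) = 5
-31 + N(-7, G(6))*146 = -31 + 6*146 = -31 + 876 = 845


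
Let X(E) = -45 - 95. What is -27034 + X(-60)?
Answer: -27174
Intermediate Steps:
X(E) = -140
-27034 + X(-60) = -27034 - 140 = -27174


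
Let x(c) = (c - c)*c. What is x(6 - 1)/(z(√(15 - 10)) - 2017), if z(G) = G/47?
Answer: 0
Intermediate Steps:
z(G) = G/47 (z(G) = G*(1/47) = G/47)
x(c) = 0 (x(c) = 0*c = 0)
x(6 - 1)/(z(√(15 - 10)) - 2017) = 0/(√(15 - 10)/47 - 2017) = 0/(√5/47 - 2017) = 0/(-2017 + √5/47) = 0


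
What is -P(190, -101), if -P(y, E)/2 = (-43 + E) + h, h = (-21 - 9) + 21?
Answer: -306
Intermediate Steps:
h = -9 (h = -30 + 21 = -9)
P(y, E) = 104 - 2*E (P(y, E) = -2*((-43 + E) - 9) = -2*(-52 + E) = 104 - 2*E)
-P(190, -101) = -(104 - 2*(-101)) = -(104 + 202) = -1*306 = -306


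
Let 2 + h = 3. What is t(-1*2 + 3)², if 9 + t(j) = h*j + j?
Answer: 49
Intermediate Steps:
h = 1 (h = -2 + 3 = 1)
t(j) = -9 + 2*j (t(j) = -9 + (1*j + j) = -9 + (j + j) = -9 + 2*j)
t(-1*2 + 3)² = (-9 + 2*(-1*2 + 3))² = (-9 + 2*(-2 + 3))² = (-9 + 2*1)² = (-9 + 2)² = (-7)² = 49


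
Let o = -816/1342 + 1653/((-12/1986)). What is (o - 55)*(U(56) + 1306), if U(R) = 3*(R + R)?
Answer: -301477422359/671 ≈ -4.4930e+8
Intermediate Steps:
U(R) = 6*R (U(R) = 3*(2*R) = 6*R)
o = -367133769/1342 (o = -816*1/1342 + 1653/((-12*1/1986)) = -408/671 + 1653/(-2/331) = -408/671 + 1653*(-331/2) = -408/671 - 547143/2 = -367133769/1342 ≈ -2.7357e+5)
(o - 55)*(U(56) + 1306) = (-367133769/1342 - 55)*(6*56 + 1306) = -367207579*(336 + 1306)/1342 = -367207579/1342*1642 = -301477422359/671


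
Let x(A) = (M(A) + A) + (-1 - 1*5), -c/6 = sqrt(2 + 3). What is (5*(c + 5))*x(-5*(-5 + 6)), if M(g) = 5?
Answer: -150 + 180*sqrt(5) ≈ 252.49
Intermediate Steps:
c = -6*sqrt(5) (c = -6*sqrt(2 + 3) = -6*sqrt(5) ≈ -13.416)
x(A) = -1 + A (x(A) = (5 + A) + (-1 - 1*5) = (5 + A) + (-1 - 5) = (5 + A) - 6 = -1 + A)
(5*(c + 5))*x(-5*(-5 + 6)) = (5*(-6*sqrt(5) + 5))*(-1 - 5*(-5 + 6)) = (5*(5 - 6*sqrt(5)))*(-1 - 5*1) = (25 - 30*sqrt(5))*(-1 - 5) = (25 - 30*sqrt(5))*(-6) = -150 + 180*sqrt(5)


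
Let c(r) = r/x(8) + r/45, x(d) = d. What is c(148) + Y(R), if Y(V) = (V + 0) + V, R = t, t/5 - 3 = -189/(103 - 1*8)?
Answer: 54539/1710 ≈ 31.894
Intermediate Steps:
t = 96/19 (t = 15 + 5*(-189/(103 - 1*8)) = 15 + 5*(-189/(103 - 8)) = 15 + 5*(-189/95) = 15 - 189/19 = 96/19 ≈ 5.0526)
R = 96/19 ≈ 5.0526
Y(V) = 2*V (Y(V) = V + V = 2*V)
c(r) = 53*r/360 (c(r) = r/8 + r/45 = 53*r/360)
c(148) + Y(R) = (53/360)*148 + 2*(96/19) = 1961/90 + 192/19 = 54539/1710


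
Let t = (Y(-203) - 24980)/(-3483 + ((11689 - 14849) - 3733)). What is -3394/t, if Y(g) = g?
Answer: -35216144/25183 ≈ -1398.4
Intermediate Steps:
t = 25183/10376 (t = (-203 - 24980)/(-3483 + ((11689 - 14849) - 3733)) = -25183/(-3483 + (-3160 - 3733)) = -25183/(-3483 - 6893) = -25183/(-10376) = -25183*(-1/10376) = 25183/10376 ≈ 2.4270)
-3394/t = -3394/25183/10376 = -3394*10376/25183 = -35216144/25183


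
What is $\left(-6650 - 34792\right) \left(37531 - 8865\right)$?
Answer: $-1187976372$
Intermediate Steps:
$\left(-6650 - 34792\right) \left(37531 - 8865\right) = \left(-41442\right) 28666 = -1187976372$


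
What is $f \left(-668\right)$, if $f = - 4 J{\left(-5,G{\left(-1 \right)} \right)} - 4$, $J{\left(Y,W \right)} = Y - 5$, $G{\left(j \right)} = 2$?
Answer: $-24048$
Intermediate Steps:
$J{\left(Y,W \right)} = -5 + Y$
$f = 36$ ($f = - 4 \left(-5 - 5\right) - 4 = \left(-4\right) \left(-10\right) - 4 = 40 - 4 = 36$)
$f \left(-668\right) = 36 \left(-668\right) = -24048$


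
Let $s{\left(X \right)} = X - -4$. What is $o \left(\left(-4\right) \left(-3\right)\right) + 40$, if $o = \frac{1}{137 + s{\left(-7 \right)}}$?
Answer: $\frac{2686}{67} \approx 40.09$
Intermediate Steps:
$s{\left(X \right)} = 4 + X$ ($s{\left(X \right)} = X + 4 = 4 + X$)
$o = \frac{1}{134}$ ($o = \frac{1}{137 + \left(4 - 7\right)} = \frac{1}{137 - 3} = \frac{1}{134} \approx 0.0074627$)
$o \left(\left(-4\right) \left(-3\right)\right) + 40 = \frac{\left(-4\right) \left(-3\right)}{134} + 40 = \frac{1}{134} \cdot 12 + 40 = \frac{6}{67} + 40 = \frac{2686}{67}$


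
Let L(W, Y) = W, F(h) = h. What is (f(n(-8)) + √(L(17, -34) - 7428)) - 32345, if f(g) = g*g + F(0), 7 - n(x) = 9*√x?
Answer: -32944 + I*√7411 - 252*I*√2 ≈ -32944.0 - 270.29*I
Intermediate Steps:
n(x) = 7 - 9*√x
f(g) = g² (f(g) = g*g + 0 = g² + 0 = g²)
(f(n(-8)) + √(L(17, -34) - 7428)) - 32345 = ((7 - 18*I*√2)² + √(17 - 7428)) - 32345 = ((7 - 18*I*√2)² + √(-7411)) - 32345 = ((7 - 18*I*√2)² + I*√7411) - 32345 = -32345 + (7 - 18*I*√2)² + I*√7411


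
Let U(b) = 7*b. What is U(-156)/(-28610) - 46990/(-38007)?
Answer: 692943772/543690135 ≈ 1.2745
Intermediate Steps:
U(-156)/(-28610) - 46990/(-38007) = (7*(-156))/(-28610) - 46990/(-38007) = -1092*(-1/28610) - 46990*(-1/38007) = 546/14305 + 46990/38007 = 692943772/543690135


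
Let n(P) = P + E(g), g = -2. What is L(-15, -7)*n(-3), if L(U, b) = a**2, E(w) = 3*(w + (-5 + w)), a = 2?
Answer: -120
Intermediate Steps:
E(w) = -15 + 6*w (E(w) = 3*(-5 + 2*w) = -15 + 6*w)
n(P) = -27 + P (n(P) = P + (-15 + 6*(-2)) = P + (-15 - 12) = P - 27 = -27 + P)
L(U, b) = 4 (L(U, b) = 2**2 = 4)
L(-15, -7)*n(-3) = 4*(-27 - 3) = 4*(-30) = -120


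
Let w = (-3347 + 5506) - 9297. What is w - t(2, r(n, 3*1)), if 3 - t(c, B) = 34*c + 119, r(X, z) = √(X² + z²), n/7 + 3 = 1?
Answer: -6954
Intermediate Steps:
n = -14 (n = -21 + 7*1 = -21 + 7 = -14)
t(c, B) = -116 - 34*c (t(c, B) = 3 - (34*c + 119) = 3 - (119 + 34*c) = 3 + (-119 - 34*c) = -116 - 34*c)
w = -7138 (w = 2159 - 9297 = -7138)
w - t(2, r(n, 3*1)) = -7138 - (-116 - 34*2) = -7138 - (-116 - 68) = -7138 - 1*(-184) = -7138 + 184 = -6954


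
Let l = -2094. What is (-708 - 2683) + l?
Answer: -5485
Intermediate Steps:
(-708 - 2683) + l = (-708 - 2683) - 2094 = -3391 - 2094 = -5485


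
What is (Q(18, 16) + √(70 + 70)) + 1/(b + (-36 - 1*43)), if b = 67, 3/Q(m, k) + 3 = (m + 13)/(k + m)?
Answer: -1295/852 + 2*√35 ≈ 10.312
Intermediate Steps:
Q(m, k) = 3/(-3 + (13 + m)/(k + m)) (Q(m, k) = 3/(-3 + (m + 13)/(k + m)) = 3/(-3 + (13 + m)/(k + m)))
(Q(18, 16) + √(70 + 70)) + 1/(b + (-36 - 1*43)) = (3*(-1*16 - 1*18)/(-13 + 2*18 + 3*16) + √(70 + 70)) + 1/(67 + (-36 - 1*43)) = (3*(-16 - 18)/(-13 + 36 + 48) + √140) + 1/(67 + (-36 - 43)) = (3*(-34)/71 + 2*√35) + 1/(67 - 79) = (3*(1/71)*(-34) + 2*√35) + 1/(-12) = (-102/71 + 2*√35) - 1/12 = -1295/852 + 2*√35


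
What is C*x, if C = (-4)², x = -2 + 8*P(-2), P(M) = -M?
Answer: 224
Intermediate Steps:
x = 14 (x = -2 + 8*(-1*(-2)) = -2 + 8*2 = -2 + 16 = 14)
C = 16
C*x = 16*14 = 224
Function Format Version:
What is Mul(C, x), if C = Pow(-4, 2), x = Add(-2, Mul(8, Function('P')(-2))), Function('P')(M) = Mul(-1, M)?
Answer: 224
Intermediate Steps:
x = 14 (x = Add(-2, Mul(8, Mul(-1, -2))) = Add(-2, Mul(8, 2)) = Add(-2, 16) = 14)
C = 16
Mul(C, x) = Mul(16, 14) = 224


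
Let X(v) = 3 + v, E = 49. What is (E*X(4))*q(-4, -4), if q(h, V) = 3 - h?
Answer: 2401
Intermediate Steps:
(E*X(4))*q(-4, -4) = (49*(3 + 4))*(3 - 1*(-4)) = (49*7)*(3 + 4) = 343*7 = 2401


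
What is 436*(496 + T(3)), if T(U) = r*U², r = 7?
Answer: 243724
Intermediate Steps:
T(U) = 7*U²
436*(496 + T(3)) = 436*(496 + 7*3²) = 436*(496 + 7*9) = 436*(496 + 63) = 436*559 = 243724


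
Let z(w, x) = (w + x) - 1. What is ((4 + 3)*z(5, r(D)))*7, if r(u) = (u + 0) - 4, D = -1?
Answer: -49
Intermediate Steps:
r(u) = -4 + u (r(u) = u - 4 = -4 + u)
z(w, x) = -1 + w + x
((4 + 3)*z(5, r(D)))*7 = ((4 + 3)*(-1 + 5 + (-4 - 1)))*7 = (7*(-1 + 5 - 5))*7 = (7*(-1))*7 = -7*7 = -49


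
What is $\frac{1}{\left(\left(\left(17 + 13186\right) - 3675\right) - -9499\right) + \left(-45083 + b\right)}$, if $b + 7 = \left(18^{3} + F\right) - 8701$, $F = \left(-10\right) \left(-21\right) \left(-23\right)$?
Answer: $- \frac{1}{33762} \approx -2.9619 \cdot 10^{-5}$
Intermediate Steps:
$F = -4830$ ($F = 210 \left(-23\right) = -4830$)
$b = -7706$ ($b = -7 - \left(13531 - 5832\right) = -7 + \left(\left(5832 - 4830\right) - 8701\right) = -7 + \left(1002 - 8701\right) = -7 - 7699 = -7706$)
$\frac{1}{\left(\left(\left(17 + 13186\right) - 3675\right) - -9499\right) + \left(-45083 + b\right)} = \frac{1}{\left(\left(\left(17 + 13186\right) - 3675\right) - -9499\right) - 52789} = \frac{1}{\left(\left(13203 - 3675\right) + 9499\right) - 52789} = \frac{1}{\left(9528 + 9499\right) - 52789} = \frac{1}{19027 - 52789} = \frac{1}{-33762} = - \frac{1}{33762}$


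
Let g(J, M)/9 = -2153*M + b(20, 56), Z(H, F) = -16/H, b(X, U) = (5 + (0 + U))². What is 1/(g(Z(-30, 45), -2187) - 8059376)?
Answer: 1/34351612 ≈ 2.9111e-8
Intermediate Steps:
b(X, U) = (5 + U)²
g(J, M) = 33489 - 19377*M (g(J, M) = 9*(-2153*M + (5 + 56)²) = 9*(-2153*M + 61²) = 9*(-2153*M + 3721) = 9*(3721 - 2153*M) = 33489 - 19377*M)
1/(g(Z(-30, 45), -2187) - 8059376) = 1/((33489 - 19377*(-2187)) - 8059376) = 1/((33489 + 42377499) - 8059376) = 1/(42410988 - 8059376) = 1/34351612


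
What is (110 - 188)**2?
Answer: 6084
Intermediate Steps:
(110 - 188)**2 = (-78)**2 = 6084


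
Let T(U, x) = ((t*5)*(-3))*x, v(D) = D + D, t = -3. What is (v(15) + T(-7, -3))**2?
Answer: 11025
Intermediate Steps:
v(D) = 2*D
T(U, x) = 45*x (T(U, x) = (-3*5*(-3))*x = (-15*(-3))*x = 45*x)
(v(15) + T(-7, -3))**2 = (2*15 + 45*(-3))**2 = (30 - 135)**2 = (-105)**2 = 11025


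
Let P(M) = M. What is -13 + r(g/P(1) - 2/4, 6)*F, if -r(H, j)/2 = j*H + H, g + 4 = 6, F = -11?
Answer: 218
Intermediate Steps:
g = 2 (g = -4 + 6 = 2)
r(H, j) = -2*H - 2*H*j (r(H, j) = -2*(j*H + H) = -2*(H*j + H) = -2*(H + H*j) = -2*H - 2*H*j)
-13 + r(g/P(1) - 2/4, 6)*F = -13 - 2*(2/1 - 2/4)*(1 + 6)*(-11) = -13 - 2*(2*1 - 2*¼)*7*(-11) = -13 - 2*(2 - ½)*7*(-11) = -13 - 2*3/2*7*(-11) = -13 - 21*(-11) = -13 + 231 = 218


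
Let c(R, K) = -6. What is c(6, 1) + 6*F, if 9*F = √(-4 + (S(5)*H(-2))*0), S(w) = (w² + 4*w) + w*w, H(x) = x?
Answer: -6 + 4*I/3 ≈ -6.0 + 1.3333*I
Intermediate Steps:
S(w) = 2*w² + 4*w (S(w) = (w² + 4*w) + w² = 2*w² + 4*w)
F = 2*I/9 (F = √(-4 + ((2*5*(2 + 5))*(-2))*0)/9 = √(-4 + ((2*5*7)*(-2))*0)/9 = √(-4 + (70*(-2))*0)/9 = √(-4 - 140*0)/9 = √(-4 + 0)/9 = √(-4)/9 = (2*I)/9 = 2*I/9 ≈ 0.22222*I)
c(6, 1) + 6*F = -6 + 6*(2*I/9) = -6 + 4*I/3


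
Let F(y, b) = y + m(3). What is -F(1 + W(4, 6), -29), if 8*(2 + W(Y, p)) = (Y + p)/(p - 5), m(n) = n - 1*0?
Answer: -13/4 ≈ -3.2500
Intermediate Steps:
m(n) = n (m(n) = n + 0 = n)
W(Y, p) = -2 + (Y + p)/(8*(-5 + p)) (W(Y, p) = -2 + ((Y + p)/(p - 5))/8 = -2 + ((Y + p)/(-5 + p))/8 = -2 + (Y + p)/(8*(-5 + p)))
F(y, b) = 3 + y (F(y, b) = y + 3 = 3 + y)
-F(1 + W(4, 6), -29) = -(3 + (1 + (80 + 4 - 15*6)/(8*(-5 + 6)))) = -(3 + (1 + (⅛)*(80 + 4 - 90)/1)) = -(3 + (1 + (⅛)*1*(-6))) = -(3 + (1 - ¾)) = -(3 + ¼) = -1*13/4 = -13/4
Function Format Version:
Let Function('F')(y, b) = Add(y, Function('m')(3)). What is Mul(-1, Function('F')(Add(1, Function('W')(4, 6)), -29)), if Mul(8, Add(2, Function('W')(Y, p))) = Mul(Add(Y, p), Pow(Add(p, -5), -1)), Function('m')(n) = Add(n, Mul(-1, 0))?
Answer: Rational(-13, 4) ≈ -3.2500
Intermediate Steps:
Function('m')(n) = n (Function('m')(n) = Add(n, 0) = n)
Function('W')(Y, p) = Add(-2, Mul(Rational(1, 8), Pow(Add(-5, p), -1), Add(Y, p))) (Function('W')(Y, p) = Add(-2, Mul(Rational(1, 8), Mul(Add(Y, p), Pow(Add(p, -5), -1)))) = Add(-2, Mul(Rational(1, 8), Mul(Add(Y, p), Pow(Add(-5, p), -1)))) = Add(-2, Mul(Rational(1, 8), Mul(Pow(Add(-5, p), -1), Add(Y, p)))) = Add(-2, Mul(Rational(1, 8), Pow(Add(-5, p), -1), Add(Y, p))))
Function('F')(y, b) = Add(3, y) (Function('F')(y, b) = Add(y, 3) = Add(3, y))
Mul(-1, Function('F')(Add(1, Function('W')(4, 6)), -29)) = Mul(-1, Add(3, Add(1, Mul(Rational(1, 8), Pow(Add(-5, 6), -1), Add(80, 4, Mul(-15, 6)))))) = Mul(-1, Add(3, Add(1, Mul(Rational(1, 8), Pow(1, -1), Add(80, 4, -90))))) = Mul(-1, Add(3, Add(1, Mul(Rational(1, 8), 1, -6)))) = Mul(-1, Add(3, Add(1, Rational(-3, 4)))) = Mul(-1, Add(3, Rational(1, 4))) = Mul(-1, Rational(13, 4)) = Rational(-13, 4)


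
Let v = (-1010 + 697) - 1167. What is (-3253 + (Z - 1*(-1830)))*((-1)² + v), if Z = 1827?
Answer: -597516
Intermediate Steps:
v = -1480 (v = -313 - 1167 = -1480)
(-3253 + (Z - 1*(-1830)))*((-1)² + v) = (-3253 + (1827 - 1*(-1830)))*((-1)² - 1480) = (-3253 + (1827 + 1830))*(1 - 1480) = (-3253 + 3657)*(-1479) = 404*(-1479) = -597516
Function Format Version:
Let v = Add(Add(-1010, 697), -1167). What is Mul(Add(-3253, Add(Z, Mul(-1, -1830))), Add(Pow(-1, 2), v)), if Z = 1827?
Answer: -597516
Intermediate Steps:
v = -1480 (v = Add(-313, -1167) = -1480)
Mul(Add(-3253, Add(Z, Mul(-1, -1830))), Add(Pow(-1, 2), v)) = Mul(Add(-3253, Add(1827, Mul(-1, -1830))), Add(Pow(-1, 2), -1480)) = Mul(Add(-3253, Add(1827, 1830)), Add(1, -1480)) = Mul(Add(-3253, 3657), -1479) = Mul(404, -1479) = -597516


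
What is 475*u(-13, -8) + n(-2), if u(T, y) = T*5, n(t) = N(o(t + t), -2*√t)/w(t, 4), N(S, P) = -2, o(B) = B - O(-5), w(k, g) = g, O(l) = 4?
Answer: -61751/2 ≈ -30876.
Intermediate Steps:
o(B) = -4 + B (o(B) = B - 1*4 = B - 4 = -4 + B)
n(t) = -½ (n(t) = -2/4 = -2*¼ = -½)
u(T, y) = 5*T
475*u(-13, -8) + n(-2) = 475*(5*(-13)) - ½ = 475*(-65) - ½ = -30875 - ½ = -61751/2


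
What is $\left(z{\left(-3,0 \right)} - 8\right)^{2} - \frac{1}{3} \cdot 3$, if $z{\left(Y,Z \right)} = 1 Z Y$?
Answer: $-64$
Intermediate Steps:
$z{\left(Y,Z \right)} = Y Z$ ($z{\left(Y,Z \right)} = Z Y = Y Z$)
$\left(z{\left(-3,0 \right)} - 8\right)^{2} - \frac{1}{3} \cdot 3 = \left(\left(-3\right) 0 - 8\right)^{2} - \frac{1}{3} \cdot 3 = \left(0 - 8\right)^{2} \left(-1\right) \frac{1}{3} \cdot 3 = \left(-8\right)^{2} \left(\left(- \frac{1}{3}\right) 3\right) = 64 \left(-1\right) = -64$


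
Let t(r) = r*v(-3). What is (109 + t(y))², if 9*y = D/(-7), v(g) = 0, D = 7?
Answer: 11881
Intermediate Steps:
y = -⅑ (y = (7/(-7))/9 = (7*(-⅐))/9 = (⅑)*(-1) = -⅑ ≈ -0.11111)
t(r) = 0 (t(r) = r*0 = 0)
(109 + t(y))² = (109 + 0)² = 109² = 11881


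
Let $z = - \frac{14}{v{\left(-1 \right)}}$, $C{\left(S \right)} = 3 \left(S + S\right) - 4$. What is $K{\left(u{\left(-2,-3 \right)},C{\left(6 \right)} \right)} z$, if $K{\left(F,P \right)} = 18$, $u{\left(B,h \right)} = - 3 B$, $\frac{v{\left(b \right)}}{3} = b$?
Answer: $84$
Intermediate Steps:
$v{\left(b \right)} = 3 b$
$C{\left(S \right)} = -4 + 6 S$ ($C{\left(S \right)} = 3 \cdot 2 S - 4 = 6 S - 4 = -4 + 6 S$)
$z = \frac{14}{3}$ ($z = - \frac{14}{3 \left(-1\right)} = - \frac{14}{-3} = \left(-14\right) \left(- \frac{1}{3}\right) = \frac{14}{3} \approx 4.6667$)
$K{\left(u{\left(-2,-3 \right)},C{\left(6 \right)} \right)} z = 18 \cdot \frac{14}{3} = 84$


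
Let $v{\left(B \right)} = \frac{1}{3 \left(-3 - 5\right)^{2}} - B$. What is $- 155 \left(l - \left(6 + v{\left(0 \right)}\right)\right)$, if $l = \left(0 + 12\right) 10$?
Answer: $- \frac{3392485}{192} \approx -17669.0$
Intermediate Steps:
$l = 120$ ($l = 12 \cdot 10 = 120$)
$v{\left(B \right)} = \frac{1}{192} - B$ ($v{\left(B \right)} = \frac{1}{3 \left(-8\right)^{2}} - B = \frac{1}{3 \cdot 64} - B = \frac{1}{192} - B$)
$- 155 \left(l - \left(6 + v{\left(0 \right)}\right)\right) = - 155 \left(120 - \left(\frac{1153}{192} + 0\right)\right) = - 155 \left(120 - \frac{1153}{192}\right) = \left(-155\right) \frac{21887}{192} = - \frac{3392485}{192}$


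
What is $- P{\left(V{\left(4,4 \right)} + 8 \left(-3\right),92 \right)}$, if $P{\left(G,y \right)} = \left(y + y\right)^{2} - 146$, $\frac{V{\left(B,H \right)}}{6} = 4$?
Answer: $-33710$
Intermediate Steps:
$V{\left(B,H \right)} = 24$ ($V{\left(B,H \right)} = 6 \cdot 4 = 24$)
$P{\left(G,y \right)} = -146 + 4 y^{2}$ ($P{\left(G,y \right)} = \left(2 y\right)^{2} - 146 = 4 y^{2} - 146 = -146 + 4 y^{2}$)
$- P{\left(V{\left(4,4 \right)} + 8 \left(-3\right),92 \right)} = - (-146 + 4 \cdot 92^{2}) = - (-146 + 4 \cdot 8464) = - (-146 + 33856) = \left(-1\right) 33710 = -33710$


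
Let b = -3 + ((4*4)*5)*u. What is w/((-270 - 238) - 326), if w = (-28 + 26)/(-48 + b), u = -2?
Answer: -1/87987 ≈ -1.1365e-5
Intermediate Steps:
b = -163 (b = -3 + ((4*4)*5)*(-2) = -3 + (16*5)*(-2) = -3 + 80*(-2) = -3 - 160 = -163)
w = 2/211 (w = (-28 + 26)/(-48 - 163) = -2/(-211) = -2*(-1/211) = 2/211 ≈ 0.0094787)
w/((-270 - 238) - 326) = (2/211)/((-270 - 238) - 326) = (2/211)/(-508 - 326) = (2/211)/(-834) = -1/834*2/211 = -1/87987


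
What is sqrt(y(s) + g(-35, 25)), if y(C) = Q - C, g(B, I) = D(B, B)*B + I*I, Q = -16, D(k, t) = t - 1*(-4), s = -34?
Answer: 24*sqrt(3) ≈ 41.569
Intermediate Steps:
D(k, t) = 4 + t (D(k, t) = t + 4 = 4 + t)
g(B, I) = I**2 + B*(4 + B) (g(B, I) = (4 + B)*B + I*I = B*(4 + B) + I**2 = I**2 + B*(4 + B))
y(C) = -16 - C
sqrt(y(s) + g(-35, 25)) = sqrt((-16 - 1*(-34)) + (25**2 - 35*(4 - 35))) = sqrt((-16 + 34) + (625 - 35*(-31))) = sqrt(18 + (625 + 1085)) = sqrt(18 + 1710) = sqrt(1728) = 24*sqrt(3)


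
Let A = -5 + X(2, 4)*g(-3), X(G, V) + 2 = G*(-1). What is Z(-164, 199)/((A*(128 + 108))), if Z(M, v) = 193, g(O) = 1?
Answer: -193/2124 ≈ -0.090866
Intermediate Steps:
X(G, V) = -2 - G (X(G, V) = -2 + G*(-1) = -2 - G)
A = -9 (A = -5 + (-2 - 1*2)*1 = -5 + (-2 - 2)*1 = -5 - 4*1 = -5 - 4 = -9)
Z(-164, 199)/((A*(128 + 108))) = 193/((-9*(128 + 108))) = 193/((-9*236)) = 193/(-2124) = 193*(-1/2124) = -193/2124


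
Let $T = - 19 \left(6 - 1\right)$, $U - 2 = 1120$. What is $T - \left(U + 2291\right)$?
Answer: $-3508$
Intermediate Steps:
$U = 1122$ ($U = 2 + 1120 = 1122$)
$T = -95$ ($T = \left(-19\right) 5 = -95$)
$T - \left(U + 2291\right) = -95 - \left(1122 + 2291\right) = -95 - 3413 = -3508$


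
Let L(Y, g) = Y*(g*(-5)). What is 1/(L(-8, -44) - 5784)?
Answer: -1/7544 ≈ -0.00013256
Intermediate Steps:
L(Y, g) = -5*Y*g (L(Y, g) = Y*(-5*g) = -5*Y*g)
1/(L(-8, -44) - 5784) = 1/(-5*(-8)*(-44) - 5784) = 1/(-1760 - 5784) = 1/(-7544) = -1/7544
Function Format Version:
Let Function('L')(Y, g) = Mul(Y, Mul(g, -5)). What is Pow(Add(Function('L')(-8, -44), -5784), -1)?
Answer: Rational(-1, 7544) ≈ -0.00013256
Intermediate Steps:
Function('L')(Y, g) = Mul(-5, Y, g) (Function('L')(Y, g) = Mul(Y, Mul(-5, g)) = Mul(-5, Y, g))
Pow(Add(Function('L')(-8, -44), -5784), -1) = Pow(Add(Mul(-5, -8, -44), -5784), -1) = Pow(Add(-1760, -5784), -1) = Pow(-7544, -1) = Rational(-1, 7544)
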